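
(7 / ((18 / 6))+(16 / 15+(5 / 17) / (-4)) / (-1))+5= 6467 / 1020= 6.34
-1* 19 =-19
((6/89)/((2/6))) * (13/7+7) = 1116/623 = 1.79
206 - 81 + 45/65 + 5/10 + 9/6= 1660/13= 127.69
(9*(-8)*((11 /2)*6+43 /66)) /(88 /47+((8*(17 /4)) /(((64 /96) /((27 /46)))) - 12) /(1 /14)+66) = -28810812 /3792745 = -7.60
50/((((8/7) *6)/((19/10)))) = 665/48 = 13.85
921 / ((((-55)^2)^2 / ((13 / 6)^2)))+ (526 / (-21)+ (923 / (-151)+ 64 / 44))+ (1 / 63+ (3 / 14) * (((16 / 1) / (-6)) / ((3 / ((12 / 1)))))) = -11133690409007 / 348199582500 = -31.98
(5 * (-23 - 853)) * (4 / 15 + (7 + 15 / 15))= -36208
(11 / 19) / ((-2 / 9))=-99 / 38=-2.61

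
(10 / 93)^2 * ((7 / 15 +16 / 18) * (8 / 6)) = 4880 / 233523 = 0.02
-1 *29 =-29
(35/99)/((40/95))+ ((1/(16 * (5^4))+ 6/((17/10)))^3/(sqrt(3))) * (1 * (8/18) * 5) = 665/792+ 216018360520204913 * sqrt(3)/6632550000000000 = 57.25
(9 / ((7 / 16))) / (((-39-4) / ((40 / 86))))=-2880 / 12943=-0.22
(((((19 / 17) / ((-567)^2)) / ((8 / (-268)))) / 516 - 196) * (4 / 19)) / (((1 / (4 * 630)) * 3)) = -22109595848180 / 637880103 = -34661.05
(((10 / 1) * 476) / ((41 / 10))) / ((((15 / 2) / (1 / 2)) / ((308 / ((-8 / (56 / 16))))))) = -1282820 / 123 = -10429.43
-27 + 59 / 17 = -400 / 17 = -23.53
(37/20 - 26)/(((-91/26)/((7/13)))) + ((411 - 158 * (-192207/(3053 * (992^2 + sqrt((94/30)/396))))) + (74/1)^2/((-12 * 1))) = -284970379327658038951499/6848958661369000499310 - 182212236 * sqrt(7755)/17561432465048719229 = -41.61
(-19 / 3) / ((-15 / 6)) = 38 / 15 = 2.53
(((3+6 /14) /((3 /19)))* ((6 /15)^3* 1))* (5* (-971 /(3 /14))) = -2361472 /75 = -31486.29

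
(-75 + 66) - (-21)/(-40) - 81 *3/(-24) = 3/5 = 0.60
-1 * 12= -12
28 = 28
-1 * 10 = -10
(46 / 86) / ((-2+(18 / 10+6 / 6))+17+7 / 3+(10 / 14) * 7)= 0.02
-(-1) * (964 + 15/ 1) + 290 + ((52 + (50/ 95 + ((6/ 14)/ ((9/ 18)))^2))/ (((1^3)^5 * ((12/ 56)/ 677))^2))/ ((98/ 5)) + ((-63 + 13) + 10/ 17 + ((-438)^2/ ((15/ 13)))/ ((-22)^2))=2337575985277268/ 86178015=27124969.00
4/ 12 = 0.33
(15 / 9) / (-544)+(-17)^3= -4913.00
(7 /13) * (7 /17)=49 /221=0.22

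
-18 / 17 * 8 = -144 / 17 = -8.47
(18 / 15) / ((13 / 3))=18 / 65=0.28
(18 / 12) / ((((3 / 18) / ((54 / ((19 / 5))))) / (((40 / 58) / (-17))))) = -48600 / 9367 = -5.19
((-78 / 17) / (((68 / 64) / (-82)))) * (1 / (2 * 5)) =51168 / 1445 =35.41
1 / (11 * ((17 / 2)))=0.01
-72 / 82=-36 / 41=-0.88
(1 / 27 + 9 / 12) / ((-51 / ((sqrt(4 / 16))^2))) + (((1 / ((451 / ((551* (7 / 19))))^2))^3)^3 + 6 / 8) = 576241540282454403965536945723787482678829232277711 / 772294168130647373825089585095413520220314131818896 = 0.75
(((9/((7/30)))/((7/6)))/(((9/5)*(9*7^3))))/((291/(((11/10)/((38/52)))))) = 2860/92925903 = 0.00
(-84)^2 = 7056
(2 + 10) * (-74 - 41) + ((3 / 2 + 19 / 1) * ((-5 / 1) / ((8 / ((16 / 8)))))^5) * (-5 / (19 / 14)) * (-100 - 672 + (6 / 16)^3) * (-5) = 888243.00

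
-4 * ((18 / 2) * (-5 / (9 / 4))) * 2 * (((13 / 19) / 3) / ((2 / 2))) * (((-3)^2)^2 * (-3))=-168480 / 19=-8867.37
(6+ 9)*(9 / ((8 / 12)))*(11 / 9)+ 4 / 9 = 4463 / 18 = 247.94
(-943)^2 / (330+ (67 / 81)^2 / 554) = 3232236929706 / 1199486509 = 2694.68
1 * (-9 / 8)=-9 / 8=-1.12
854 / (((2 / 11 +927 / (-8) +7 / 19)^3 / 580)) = -2315232891023360 / 7169295914945767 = -0.32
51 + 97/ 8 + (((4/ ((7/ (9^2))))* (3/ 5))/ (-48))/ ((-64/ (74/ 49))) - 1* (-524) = 128888677/ 219520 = 587.14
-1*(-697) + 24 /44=7673 /11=697.55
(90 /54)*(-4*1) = -20 /3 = -6.67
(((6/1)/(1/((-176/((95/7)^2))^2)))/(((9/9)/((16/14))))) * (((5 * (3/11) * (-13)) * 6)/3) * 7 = -25313992704/16290125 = -1553.95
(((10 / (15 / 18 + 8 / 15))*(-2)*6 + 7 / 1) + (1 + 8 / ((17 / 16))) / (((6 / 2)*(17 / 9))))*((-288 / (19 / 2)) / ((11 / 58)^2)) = 1820671723008 / 27240851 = 66836.08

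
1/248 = 0.00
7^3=343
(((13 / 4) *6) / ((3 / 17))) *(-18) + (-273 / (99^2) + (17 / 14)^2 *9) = -1265140717 / 640332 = -1975.76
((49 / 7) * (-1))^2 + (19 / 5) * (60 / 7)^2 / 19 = 3121 / 49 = 63.69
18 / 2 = 9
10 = 10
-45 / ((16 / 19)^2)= -16245 / 256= -63.46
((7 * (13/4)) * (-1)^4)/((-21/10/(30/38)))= -325/38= -8.55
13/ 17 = 0.76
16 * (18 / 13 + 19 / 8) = 60.15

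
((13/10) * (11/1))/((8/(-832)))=-7436/5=-1487.20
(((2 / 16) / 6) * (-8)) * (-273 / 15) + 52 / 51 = 689 / 170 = 4.05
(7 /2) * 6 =21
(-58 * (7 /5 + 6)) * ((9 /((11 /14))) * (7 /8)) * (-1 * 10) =43017.55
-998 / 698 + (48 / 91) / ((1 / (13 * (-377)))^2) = 30952281611 / 2443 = 12669783.71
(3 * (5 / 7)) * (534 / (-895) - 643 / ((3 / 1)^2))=-580291 / 3759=-154.37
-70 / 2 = -35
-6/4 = -3/2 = -1.50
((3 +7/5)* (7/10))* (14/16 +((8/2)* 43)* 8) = 169631/40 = 4240.78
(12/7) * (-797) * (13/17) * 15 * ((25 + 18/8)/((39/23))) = -29971185/119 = -251858.70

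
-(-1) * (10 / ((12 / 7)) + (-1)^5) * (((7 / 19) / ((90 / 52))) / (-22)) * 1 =-2639 / 56430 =-0.05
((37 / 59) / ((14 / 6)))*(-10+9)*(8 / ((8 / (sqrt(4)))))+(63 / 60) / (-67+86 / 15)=-842091 / 1518188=-0.55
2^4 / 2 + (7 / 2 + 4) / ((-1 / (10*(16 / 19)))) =-1048 / 19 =-55.16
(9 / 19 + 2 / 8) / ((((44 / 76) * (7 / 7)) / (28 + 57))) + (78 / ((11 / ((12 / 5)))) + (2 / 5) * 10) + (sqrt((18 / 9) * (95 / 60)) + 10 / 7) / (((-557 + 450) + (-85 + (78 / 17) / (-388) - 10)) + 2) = 129277370927 / 1015844060 - 1649 * sqrt(114) / 1978917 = 127.25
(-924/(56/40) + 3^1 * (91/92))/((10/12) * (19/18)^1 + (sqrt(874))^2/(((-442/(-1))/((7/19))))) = -360687249/882809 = -408.57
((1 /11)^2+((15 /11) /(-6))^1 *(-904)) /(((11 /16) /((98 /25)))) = 38982048 /33275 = 1171.51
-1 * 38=-38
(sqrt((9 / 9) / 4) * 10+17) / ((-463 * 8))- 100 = -185211 / 1852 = -100.01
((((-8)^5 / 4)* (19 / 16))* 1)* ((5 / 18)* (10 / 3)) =-243200 / 27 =-9007.41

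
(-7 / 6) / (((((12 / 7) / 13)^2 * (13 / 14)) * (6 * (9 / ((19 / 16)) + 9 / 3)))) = -593047 / 520992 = -1.14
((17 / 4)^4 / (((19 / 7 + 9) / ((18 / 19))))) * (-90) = -236782035 / 99712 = -2374.66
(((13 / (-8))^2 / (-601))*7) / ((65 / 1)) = -91 / 192320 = -0.00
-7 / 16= -0.44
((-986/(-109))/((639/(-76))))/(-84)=18734/1462671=0.01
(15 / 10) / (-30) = -1 / 20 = -0.05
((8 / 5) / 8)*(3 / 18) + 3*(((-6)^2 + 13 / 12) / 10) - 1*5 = 739 / 120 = 6.16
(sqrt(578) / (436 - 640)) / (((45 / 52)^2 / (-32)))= 21632 * sqrt(2) / 6075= 5.04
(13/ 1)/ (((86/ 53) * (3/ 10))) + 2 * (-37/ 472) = 808247/ 30444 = 26.55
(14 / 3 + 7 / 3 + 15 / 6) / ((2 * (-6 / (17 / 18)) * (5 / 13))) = -4199 / 2160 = -1.94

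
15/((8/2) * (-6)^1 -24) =-0.31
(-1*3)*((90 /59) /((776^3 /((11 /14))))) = -1485 /192990181888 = -0.00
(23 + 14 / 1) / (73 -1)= 37 / 72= 0.51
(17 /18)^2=289 /324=0.89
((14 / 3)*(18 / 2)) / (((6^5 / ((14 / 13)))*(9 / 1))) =0.00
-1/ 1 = -1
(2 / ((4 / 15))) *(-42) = -315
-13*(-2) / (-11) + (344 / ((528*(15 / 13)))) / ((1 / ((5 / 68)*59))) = 1157 / 13464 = 0.09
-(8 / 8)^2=-1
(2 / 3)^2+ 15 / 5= 31 / 9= 3.44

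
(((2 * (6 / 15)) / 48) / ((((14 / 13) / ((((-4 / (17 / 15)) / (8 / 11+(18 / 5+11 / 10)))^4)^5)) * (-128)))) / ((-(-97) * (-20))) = 895564793254223884248371200000000000000000000000000000000000000 / 78529165928103753747207083300959409502961757324449372061734083747848313237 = 0.00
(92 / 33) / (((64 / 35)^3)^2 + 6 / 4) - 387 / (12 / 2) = -607877633477179 / 9434947522902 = -64.43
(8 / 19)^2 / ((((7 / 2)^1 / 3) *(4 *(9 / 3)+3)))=128 / 12635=0.01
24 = 24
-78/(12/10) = -65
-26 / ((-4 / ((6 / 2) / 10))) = 39 / 20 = 1.95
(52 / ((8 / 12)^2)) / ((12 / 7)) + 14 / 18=2485 / 36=69.03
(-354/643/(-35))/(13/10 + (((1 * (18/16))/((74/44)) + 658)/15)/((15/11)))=2357640/5021329103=0.00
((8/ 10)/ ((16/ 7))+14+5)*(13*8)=10062/ 5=2012.40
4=4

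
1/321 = 0.00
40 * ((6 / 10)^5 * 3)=5832 / 625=9.33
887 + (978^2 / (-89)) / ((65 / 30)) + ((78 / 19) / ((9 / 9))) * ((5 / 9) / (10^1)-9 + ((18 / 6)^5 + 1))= -204982294 / 65949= -3108.19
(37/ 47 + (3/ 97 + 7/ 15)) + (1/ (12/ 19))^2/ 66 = 286578979/ 216643680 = 1.32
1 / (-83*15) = -0.00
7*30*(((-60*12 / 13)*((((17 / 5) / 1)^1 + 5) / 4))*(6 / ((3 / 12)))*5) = -38102400 / 13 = -2930953.85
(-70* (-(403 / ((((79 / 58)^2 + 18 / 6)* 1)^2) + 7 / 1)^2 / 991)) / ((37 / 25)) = 72306684677593387561750 / 2609391400638094016107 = 27.71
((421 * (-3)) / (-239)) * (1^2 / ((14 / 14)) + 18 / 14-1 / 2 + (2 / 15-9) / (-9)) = 2204777 / 150570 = 14.64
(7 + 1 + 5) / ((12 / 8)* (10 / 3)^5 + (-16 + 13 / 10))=10530 / 488093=0.02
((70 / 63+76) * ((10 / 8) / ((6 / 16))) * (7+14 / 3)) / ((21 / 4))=138800 / 243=571.19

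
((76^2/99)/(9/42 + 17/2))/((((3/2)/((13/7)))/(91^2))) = 1243607456/18117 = 68643.12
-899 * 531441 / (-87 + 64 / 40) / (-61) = -91712.19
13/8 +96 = 781/8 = 97.62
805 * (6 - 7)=-805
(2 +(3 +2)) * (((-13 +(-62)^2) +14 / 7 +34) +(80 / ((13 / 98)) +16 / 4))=407141 / 13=31318.54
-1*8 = -8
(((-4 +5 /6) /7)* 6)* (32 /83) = -608 /581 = -1.05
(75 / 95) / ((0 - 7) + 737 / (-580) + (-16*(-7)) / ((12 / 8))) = 0.01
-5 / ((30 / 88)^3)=-85184 / 675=-126.20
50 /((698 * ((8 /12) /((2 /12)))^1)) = 25 /1396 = 0.02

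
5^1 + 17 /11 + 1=83 /11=7.55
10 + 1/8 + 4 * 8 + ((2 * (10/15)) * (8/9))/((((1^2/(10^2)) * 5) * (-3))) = 22177/648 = 34.22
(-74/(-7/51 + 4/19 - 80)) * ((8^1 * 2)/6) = 191216/77449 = 2.47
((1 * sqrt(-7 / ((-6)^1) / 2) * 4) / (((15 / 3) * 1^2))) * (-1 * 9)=-6 * sqrt(21) / 5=-5.50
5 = 5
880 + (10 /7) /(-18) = 55435 /63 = 879.92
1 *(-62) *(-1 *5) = 310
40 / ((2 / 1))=20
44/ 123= 0.36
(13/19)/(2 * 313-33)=13/11267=0.00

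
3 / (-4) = -3 / 4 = -0.75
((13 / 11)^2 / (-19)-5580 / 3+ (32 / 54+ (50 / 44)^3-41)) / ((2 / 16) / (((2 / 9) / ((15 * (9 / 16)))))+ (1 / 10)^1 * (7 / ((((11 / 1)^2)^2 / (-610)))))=-3651372366752 / 9069585039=-402.60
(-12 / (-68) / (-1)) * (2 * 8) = -48 / 17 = -2.82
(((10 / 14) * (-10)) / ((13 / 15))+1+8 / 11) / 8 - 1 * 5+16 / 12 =-4.48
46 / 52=23 / 26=0.88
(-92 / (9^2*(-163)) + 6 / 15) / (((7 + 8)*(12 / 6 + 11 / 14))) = 376124 / 38618775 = 0.01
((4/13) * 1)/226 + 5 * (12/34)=44104/24973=1.77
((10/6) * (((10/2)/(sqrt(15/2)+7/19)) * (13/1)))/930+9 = 1805 * sqrt(30)/228222+1026334/114111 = 9.04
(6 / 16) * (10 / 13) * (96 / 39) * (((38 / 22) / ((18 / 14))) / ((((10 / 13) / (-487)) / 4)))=-1036336 / 429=-2415.70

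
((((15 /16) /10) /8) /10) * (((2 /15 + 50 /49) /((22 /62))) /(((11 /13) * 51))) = 21359 /241903200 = 0.00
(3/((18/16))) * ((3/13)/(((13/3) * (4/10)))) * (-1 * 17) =-1020/169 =-6.04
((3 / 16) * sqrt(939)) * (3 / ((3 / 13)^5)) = 371293 * sqrt(939) / 432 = 26336.97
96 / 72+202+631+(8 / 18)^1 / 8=15019 / 18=834.39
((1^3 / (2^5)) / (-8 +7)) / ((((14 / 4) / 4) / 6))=-3 / 14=-0.21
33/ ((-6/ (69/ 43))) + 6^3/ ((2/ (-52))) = -483735/ 86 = -5624.83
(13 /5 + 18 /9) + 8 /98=1147 /245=4.68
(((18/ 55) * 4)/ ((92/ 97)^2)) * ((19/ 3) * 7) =3754191/ 58190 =64.52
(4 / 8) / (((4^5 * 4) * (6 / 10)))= 5 / 24576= 0.00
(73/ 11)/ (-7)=-0.95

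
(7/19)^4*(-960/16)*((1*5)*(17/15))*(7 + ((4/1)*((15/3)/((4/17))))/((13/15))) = -1115120440/1694173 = -658.21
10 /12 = 0.83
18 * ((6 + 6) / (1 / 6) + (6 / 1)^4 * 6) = 141264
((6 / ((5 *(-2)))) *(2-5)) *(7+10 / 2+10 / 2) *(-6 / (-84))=2.19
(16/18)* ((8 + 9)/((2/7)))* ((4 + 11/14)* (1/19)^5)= 0.00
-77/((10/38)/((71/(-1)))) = 103873/5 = 20774.60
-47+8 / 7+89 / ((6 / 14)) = 3398 / 21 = 161.81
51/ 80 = 0.64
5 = 5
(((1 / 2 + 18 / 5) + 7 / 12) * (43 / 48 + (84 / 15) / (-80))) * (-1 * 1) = -278471 / 72000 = -3.87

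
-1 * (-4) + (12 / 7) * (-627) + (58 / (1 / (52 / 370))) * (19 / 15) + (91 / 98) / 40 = -329606161 / 310800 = -1060.51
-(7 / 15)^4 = -2401 / 50625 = -0.05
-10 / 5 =-2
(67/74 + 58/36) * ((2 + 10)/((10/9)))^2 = 293.53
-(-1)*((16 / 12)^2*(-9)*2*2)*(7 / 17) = -448 / 17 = -26.35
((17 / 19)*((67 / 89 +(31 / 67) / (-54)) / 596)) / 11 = 214421 / 2111045112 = 0.00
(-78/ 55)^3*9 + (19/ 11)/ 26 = -110757793/ 4325750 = -25.60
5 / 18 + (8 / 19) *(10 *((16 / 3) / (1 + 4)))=1631 / 342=4.77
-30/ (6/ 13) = -65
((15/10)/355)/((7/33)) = 99/4970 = 0.02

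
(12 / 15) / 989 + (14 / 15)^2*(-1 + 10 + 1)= 387724 / 44505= 8.71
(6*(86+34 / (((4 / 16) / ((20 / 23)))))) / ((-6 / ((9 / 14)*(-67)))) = 1416447 / 161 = 8797.81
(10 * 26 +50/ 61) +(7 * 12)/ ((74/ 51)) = 719332/ 2257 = 318.71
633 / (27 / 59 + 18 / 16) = 399.97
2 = 2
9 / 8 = 1.12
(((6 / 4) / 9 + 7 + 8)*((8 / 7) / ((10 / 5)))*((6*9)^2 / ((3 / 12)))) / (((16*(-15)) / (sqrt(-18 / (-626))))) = -6318*sqrt(313) / 1565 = -71.42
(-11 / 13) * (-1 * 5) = 55 / 13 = 4.23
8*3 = 24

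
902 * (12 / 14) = 5412 / 7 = 773.14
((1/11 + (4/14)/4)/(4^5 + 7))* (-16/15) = -0.00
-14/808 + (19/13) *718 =5511277/5252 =1049.37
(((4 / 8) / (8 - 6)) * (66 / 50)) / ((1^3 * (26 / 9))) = 297 / 2600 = 0.11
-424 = -424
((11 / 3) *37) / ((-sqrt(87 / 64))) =-116.36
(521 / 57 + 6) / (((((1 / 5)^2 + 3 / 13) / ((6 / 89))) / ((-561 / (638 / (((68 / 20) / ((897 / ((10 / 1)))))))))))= -6235175 / 49627468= -0.13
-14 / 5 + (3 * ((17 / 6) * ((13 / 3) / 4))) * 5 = 5189 / 120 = 43.24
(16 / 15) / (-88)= -2 / 165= -0.01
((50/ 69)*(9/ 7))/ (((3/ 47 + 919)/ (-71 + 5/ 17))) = -2118525/ 29556863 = -0.07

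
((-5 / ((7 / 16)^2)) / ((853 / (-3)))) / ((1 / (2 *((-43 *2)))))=-660480 / 41797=-15.80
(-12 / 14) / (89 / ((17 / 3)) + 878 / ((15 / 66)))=-510 / 2307949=-0.00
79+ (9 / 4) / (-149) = 47075 / 596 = 78.98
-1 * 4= -4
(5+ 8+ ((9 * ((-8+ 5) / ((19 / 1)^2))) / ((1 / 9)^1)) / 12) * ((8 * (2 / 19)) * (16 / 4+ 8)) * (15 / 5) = 2691504 / 6859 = 392.40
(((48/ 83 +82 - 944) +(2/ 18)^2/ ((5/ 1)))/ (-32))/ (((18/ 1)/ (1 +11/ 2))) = 376435891/ 38724480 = 9.72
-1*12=-12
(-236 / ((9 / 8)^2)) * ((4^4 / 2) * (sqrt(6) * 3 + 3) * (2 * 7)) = -27066368 * sqrt(6) / 27 - 27066368 / 27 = -3457968.84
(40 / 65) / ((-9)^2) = 8 / 1053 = 0.01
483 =483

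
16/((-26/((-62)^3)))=1906624/13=146663.38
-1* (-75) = 75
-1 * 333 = -333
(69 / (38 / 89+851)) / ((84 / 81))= 0.08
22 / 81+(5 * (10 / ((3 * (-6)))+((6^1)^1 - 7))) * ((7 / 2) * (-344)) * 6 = 4551142 / 81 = 56186.94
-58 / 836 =-29 / 418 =-0.07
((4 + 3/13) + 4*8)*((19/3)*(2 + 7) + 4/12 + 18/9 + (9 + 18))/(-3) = -40663/39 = -1042.64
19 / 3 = 6.33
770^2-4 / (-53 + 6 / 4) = 61068708 / 103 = 592900.08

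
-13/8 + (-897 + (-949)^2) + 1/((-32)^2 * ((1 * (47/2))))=21650437953/24064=899702.38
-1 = -1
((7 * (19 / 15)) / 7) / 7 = 19 / 105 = 0.18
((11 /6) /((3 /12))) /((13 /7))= 154 /39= 3.95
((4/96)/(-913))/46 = -1/1007952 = -0.00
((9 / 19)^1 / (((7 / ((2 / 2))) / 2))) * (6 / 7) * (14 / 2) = 108 / 133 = 0.81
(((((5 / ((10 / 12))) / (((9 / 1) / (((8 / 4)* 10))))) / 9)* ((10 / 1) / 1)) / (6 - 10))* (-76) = 7600 / 27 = 281.48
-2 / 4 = -1 / 2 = -0.50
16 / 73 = 0.22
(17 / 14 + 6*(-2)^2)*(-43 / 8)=-15179 / 112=-135.53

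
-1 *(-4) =4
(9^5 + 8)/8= 59057/8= 7382.12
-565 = -565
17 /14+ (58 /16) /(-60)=3877 /3360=1.15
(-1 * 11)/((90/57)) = -209/30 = -6.97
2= 2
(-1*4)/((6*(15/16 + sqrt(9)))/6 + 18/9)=-64/95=-0.67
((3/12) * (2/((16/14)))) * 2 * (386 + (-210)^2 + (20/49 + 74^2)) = 1224079/28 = 43717.11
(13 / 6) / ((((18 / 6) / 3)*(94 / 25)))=325 / 564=0.58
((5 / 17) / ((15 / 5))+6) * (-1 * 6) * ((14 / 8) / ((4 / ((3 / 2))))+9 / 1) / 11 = -96099 / 2992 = -32.12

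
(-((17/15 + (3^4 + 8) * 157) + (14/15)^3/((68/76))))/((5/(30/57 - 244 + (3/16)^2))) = 1758186498439/2584000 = 680412.73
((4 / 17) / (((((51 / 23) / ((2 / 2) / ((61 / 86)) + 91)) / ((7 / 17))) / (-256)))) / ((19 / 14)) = -4336912384 / 5694167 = -761.64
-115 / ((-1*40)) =23 / 8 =2.88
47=47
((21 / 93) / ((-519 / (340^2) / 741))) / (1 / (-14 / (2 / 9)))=12591961200 / 5363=2347932.35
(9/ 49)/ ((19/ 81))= 729/ 931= 0.78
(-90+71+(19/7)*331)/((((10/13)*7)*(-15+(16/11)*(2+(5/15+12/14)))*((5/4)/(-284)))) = 3581.98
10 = 10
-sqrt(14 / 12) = -1.08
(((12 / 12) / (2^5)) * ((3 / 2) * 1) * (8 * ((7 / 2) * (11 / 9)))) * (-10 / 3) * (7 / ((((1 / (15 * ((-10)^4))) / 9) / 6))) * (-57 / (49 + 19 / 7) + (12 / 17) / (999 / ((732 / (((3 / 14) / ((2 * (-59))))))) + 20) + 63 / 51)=-1266228868840031250 / 24802961597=-51051519.15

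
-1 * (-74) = 74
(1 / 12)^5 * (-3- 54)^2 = 361 / 27648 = 0.01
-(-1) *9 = 9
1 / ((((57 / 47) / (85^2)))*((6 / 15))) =1697875 / 114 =14893.64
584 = 584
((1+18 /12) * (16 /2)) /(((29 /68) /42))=57120 /29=1969.66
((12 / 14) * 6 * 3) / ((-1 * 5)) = -108 / 35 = -3.09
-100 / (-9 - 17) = 50 / 13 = 3.85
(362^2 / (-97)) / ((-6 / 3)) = 65522 / 97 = 675.48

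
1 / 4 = 0.25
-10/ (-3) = 10/ 3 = 3.33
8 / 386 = 4 / 193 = 0.02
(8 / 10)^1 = 4 / 5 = 0.80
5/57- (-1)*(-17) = -964/57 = -16.91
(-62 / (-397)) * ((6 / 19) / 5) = 372 / 37715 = 0.01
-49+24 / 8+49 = 3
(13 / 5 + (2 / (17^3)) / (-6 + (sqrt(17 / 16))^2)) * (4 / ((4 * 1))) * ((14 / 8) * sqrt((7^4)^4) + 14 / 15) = 3054056696588051 / 116438100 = 26229015.22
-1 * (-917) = 917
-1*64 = -64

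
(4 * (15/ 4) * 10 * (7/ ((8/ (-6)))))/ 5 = -315/ 2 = -157.50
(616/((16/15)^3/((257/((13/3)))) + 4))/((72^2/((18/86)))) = 2023875/327167392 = 0.01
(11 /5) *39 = 429 /5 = 85.80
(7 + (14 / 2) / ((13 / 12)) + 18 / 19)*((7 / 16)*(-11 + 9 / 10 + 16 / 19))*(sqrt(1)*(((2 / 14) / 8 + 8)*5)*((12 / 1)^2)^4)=-4721175791311104 / 4693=-1006003791031.56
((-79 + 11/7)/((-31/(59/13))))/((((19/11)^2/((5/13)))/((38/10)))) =3869338/696787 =5.55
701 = 701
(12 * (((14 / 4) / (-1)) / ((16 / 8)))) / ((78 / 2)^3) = -7 / 19773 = -0.00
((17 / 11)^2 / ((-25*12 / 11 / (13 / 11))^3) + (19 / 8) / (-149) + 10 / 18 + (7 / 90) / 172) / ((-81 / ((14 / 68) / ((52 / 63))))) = -553722531879181 / 333064717128000000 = -0.00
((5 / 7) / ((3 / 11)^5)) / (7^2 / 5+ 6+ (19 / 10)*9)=8052550 / 559629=14.39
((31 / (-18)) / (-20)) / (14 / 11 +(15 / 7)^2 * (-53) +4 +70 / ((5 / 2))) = -16709 / 40766760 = -0.00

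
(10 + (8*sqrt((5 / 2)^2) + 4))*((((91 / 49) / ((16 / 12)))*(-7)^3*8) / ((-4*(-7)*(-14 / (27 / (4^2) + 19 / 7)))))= 326859 / 224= 1459.19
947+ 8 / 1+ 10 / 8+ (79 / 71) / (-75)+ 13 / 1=20644709 / 21300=969.24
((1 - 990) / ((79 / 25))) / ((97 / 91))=-2249975 / 7663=-293.62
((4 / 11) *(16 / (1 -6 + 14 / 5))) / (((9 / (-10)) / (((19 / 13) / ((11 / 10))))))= 608000 / 155727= 3.90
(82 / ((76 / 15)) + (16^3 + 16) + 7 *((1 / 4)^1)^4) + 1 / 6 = 4128.38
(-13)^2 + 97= 266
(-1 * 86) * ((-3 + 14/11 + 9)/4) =-1720/11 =-156.36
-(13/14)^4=-28561/38416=-0.74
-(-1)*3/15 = 1/5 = 0.20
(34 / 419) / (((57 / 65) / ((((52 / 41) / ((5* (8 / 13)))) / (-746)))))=-37349 / 730485438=-0.00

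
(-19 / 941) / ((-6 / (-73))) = -1387 / 5646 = -0.25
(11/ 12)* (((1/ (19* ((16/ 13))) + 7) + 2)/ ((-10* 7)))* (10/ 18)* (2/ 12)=-30239/ 2757888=-0.01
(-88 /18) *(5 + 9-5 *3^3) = 591.56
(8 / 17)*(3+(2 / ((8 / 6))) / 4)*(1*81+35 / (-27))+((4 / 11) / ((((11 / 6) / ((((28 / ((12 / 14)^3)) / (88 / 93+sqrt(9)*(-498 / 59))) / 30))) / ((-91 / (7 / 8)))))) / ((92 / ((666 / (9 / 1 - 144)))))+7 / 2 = 555358117796161 / 4271296218750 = 130.02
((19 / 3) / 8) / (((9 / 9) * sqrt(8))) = 0.28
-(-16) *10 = 160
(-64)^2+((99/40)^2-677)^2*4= 1154806853201/640000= 1804385.71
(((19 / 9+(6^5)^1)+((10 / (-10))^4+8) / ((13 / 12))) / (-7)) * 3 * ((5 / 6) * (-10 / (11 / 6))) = 45550550 / 3003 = 15168.35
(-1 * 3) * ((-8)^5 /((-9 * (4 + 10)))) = -16384 /21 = -780.19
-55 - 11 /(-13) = -704 /13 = -54.15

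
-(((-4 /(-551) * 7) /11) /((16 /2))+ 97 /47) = -2.06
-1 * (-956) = 956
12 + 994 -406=600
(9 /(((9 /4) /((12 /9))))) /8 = 2 /3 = 0.67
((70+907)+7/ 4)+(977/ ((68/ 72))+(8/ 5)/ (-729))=498996311/ 247860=2013.22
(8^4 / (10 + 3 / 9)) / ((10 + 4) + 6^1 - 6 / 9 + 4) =18432 / 1085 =16.99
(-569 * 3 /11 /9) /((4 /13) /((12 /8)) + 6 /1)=-7397 /2662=-2.78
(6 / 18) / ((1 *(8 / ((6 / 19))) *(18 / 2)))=1 / 684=0.00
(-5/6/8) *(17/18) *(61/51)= -0.12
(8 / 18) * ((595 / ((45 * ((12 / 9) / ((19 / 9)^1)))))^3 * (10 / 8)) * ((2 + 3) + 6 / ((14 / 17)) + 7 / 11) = 8214795037925 / 124711488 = 65870.40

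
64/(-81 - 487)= -8/71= -0.11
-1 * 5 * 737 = -3685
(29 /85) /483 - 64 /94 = -1312397 /1929585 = -0.68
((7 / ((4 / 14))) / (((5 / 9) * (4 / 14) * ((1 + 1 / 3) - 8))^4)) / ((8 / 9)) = 562711519881 / 25600000000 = 21.98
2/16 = 1/8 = 0.12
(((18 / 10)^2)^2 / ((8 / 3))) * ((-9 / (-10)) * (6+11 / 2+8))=6908733 / 100000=69.09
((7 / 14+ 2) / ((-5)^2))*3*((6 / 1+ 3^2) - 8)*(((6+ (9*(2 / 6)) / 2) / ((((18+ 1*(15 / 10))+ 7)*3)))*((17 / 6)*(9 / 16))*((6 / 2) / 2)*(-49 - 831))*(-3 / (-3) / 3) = -58905 / 424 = -138.93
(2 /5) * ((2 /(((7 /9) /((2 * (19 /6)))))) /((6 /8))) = 304 /35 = 8.69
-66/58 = -33/29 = -1.14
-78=-78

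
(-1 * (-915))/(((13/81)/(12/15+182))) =13548222/13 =1042170.92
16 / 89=0.18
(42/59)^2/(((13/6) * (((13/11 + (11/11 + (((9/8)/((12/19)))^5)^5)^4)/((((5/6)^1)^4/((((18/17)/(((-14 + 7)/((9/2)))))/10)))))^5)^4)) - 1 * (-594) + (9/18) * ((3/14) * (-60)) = 587.57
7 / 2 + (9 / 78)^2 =2375 / 676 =3.51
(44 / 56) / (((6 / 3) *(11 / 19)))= 19 / 28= 0.68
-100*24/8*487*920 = -134412000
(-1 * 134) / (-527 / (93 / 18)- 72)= 67 / 87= 0.77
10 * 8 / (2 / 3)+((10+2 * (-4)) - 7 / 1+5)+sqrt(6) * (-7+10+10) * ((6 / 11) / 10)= 39 * sqrt(6) / 55+120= 121.74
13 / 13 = 1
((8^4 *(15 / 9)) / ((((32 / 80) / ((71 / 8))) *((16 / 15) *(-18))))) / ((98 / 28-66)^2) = -2272 / 1125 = -2.02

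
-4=-4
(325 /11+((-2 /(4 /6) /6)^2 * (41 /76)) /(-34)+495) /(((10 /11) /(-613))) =-36558258897 /103360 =-353698.33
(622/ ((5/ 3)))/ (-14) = -933/ 35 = -26.66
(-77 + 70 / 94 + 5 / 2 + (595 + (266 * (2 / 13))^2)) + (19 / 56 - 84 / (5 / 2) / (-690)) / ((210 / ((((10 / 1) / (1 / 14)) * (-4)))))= 421034880377 / 191823450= 2194.91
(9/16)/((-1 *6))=-0.09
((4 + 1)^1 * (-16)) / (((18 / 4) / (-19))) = 3040 / 9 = 337.78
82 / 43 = 1.91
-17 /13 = -1.31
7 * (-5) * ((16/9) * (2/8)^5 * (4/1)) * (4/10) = -7/72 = -0.10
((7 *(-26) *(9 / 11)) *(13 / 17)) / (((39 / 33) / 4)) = -6552 / 17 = -385.41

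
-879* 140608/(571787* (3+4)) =-30.88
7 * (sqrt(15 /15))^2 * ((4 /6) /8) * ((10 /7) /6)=5 /36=0.14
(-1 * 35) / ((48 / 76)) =-55.42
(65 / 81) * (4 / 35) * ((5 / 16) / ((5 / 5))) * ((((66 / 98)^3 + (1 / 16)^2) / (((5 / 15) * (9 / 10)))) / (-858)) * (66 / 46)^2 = -2562318275 / 36134905863168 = -0.00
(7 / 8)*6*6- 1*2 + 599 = 1257 / 2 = 628.50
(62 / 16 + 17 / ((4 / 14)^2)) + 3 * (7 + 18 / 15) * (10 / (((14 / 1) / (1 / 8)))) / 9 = 17839 / 84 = 212.37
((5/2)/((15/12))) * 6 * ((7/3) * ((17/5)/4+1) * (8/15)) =2072/75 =27.63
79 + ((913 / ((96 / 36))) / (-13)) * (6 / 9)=3195 / 52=61.44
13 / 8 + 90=733 / 8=91.62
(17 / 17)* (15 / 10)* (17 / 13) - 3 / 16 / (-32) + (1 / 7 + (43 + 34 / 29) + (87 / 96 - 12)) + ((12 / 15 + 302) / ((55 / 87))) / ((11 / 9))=1745585396141 / 4087283200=427.08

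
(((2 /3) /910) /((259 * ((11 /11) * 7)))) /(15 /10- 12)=-2 /51969645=-0.00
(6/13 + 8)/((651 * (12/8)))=220/25389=0.01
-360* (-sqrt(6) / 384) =15* sqrt(6) / 16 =2.30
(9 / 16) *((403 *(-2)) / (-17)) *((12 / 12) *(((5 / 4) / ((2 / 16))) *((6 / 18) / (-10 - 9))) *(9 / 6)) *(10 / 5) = -18135 / 1292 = -14.04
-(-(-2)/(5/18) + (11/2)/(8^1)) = -631/80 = -7.89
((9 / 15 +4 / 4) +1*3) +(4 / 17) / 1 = 411 / 85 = 4.84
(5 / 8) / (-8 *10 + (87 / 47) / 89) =-20915 / 2676424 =-0.01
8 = 8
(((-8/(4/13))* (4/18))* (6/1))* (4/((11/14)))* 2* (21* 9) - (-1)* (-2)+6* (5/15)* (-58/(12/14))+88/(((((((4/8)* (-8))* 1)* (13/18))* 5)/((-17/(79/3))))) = -11327164072/169455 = -66844.67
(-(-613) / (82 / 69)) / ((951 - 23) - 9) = 42297 / 75358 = 0.56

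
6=6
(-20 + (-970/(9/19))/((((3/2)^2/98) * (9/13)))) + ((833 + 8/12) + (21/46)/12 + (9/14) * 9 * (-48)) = -128297.04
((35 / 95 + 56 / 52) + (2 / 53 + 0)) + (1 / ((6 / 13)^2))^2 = 399053891 / 16965936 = 23.52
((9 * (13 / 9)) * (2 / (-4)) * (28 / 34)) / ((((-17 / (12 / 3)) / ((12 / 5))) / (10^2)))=302.28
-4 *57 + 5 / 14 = -3187 / 14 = -227.64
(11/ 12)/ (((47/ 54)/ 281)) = 27819/ 94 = 295.95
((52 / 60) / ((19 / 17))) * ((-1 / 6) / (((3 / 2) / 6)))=-442 / 855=-0.52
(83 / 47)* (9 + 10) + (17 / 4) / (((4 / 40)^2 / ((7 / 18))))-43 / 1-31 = 105607 / 846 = 124.83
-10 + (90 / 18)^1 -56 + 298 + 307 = 544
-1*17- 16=-33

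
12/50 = 6/25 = 0.24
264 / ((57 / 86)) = 7568 / 19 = 398.32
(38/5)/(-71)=-0.11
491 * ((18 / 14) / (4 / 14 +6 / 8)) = 17676 / 29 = 609.52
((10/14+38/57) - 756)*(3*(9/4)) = -5093.68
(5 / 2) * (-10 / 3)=-25 / 3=-8.33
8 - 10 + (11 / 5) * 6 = 56 / 5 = 11.20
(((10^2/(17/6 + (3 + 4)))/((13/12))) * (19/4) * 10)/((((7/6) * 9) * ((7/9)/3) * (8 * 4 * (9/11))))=235125/37583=6.26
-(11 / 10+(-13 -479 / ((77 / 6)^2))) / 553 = 877991 / 32787370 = 0.03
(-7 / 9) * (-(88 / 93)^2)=54208 / 77841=0.70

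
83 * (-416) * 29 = -1001312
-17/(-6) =17/6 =2.83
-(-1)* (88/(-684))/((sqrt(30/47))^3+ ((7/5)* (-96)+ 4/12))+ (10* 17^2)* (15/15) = 775500* sqrt(1410)/7977467292077+ 69164664388993420/23932401876231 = 2890.00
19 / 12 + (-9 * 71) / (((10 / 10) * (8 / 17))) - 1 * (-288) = -1068.29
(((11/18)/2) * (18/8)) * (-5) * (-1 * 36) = 495/4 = 123.75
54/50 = 27/25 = 1.08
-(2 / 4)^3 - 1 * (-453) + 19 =3775 / 8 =471.88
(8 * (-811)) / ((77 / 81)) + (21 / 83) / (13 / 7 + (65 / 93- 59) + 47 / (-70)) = -16218405285174 / 2376308011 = -6825.04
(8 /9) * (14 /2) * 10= 560 /9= 62.22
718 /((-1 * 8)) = -359 /4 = -89.75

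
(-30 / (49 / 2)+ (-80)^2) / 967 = 313540 / 47383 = 6.62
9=9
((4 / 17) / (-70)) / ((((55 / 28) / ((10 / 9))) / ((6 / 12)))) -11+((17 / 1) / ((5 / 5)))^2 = 2339362 / 8415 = 278.00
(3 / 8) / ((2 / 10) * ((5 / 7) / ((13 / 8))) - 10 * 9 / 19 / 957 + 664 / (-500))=-0.30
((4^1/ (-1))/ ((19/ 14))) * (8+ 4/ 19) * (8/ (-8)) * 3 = 26208/ 361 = 72.60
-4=-4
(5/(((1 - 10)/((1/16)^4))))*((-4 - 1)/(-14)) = -25/8257536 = -0.00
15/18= 5/6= 0.83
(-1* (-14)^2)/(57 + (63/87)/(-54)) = -102312/29747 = -3.44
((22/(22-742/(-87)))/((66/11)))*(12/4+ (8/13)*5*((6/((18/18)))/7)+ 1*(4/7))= 0.75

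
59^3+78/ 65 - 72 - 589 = 1023596/ 5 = 204719.20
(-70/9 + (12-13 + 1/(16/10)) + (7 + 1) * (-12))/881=-7499/63432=-0.12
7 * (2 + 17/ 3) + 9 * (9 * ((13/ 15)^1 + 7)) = 10363/ 15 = 690.87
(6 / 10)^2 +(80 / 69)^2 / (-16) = 32849 / 119025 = 0.28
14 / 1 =14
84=84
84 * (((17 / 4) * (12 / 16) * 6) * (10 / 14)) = 2295 / 2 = 1147.50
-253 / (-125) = 253 / 125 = 2.02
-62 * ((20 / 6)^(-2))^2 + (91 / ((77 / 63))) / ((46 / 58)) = 118119717 / 1265000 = 93.38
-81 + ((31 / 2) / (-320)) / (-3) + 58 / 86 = -6630347 / 82560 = -80.31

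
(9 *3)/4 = 27/4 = 6.75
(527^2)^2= 77133397441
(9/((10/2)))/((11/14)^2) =1764/605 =2.92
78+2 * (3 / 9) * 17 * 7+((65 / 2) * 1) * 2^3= 1252 / 3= 417.33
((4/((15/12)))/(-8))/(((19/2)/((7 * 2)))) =-56/95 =-0.59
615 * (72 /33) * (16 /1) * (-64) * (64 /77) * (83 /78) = -13381140480 /11011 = -1215252.06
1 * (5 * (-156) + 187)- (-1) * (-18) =-611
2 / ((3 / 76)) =152 / 3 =50.67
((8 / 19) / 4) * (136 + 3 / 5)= 1366 / 95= 14.38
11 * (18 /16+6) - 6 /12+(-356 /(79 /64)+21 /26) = -1723079 /8216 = -209.72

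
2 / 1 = 2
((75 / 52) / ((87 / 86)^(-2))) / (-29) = -19575 / 384592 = -0.05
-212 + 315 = 103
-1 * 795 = -795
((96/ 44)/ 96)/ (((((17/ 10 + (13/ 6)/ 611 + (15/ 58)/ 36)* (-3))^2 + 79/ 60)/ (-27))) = -60191715600/ 2712786690097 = -0.02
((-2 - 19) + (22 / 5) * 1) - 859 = -4378 / 5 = -875.60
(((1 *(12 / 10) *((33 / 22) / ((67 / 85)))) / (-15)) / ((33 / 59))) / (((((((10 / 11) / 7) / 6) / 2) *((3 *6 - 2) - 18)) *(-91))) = -3009 / 21775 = -0.14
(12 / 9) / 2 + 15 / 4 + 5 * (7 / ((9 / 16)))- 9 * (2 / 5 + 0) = 11347 / 180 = 63.04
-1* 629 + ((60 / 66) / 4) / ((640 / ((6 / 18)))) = -5313791 / 8448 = -629.00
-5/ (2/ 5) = -25/ 2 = -12.50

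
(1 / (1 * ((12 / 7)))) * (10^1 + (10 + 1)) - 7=21 / 4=5.25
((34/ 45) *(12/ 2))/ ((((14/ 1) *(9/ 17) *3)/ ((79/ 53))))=45662/ 150255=0.30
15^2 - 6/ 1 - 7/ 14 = 437/ 2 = 218.50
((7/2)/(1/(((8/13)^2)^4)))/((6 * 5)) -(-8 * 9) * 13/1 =11452888682968/12235960815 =936.00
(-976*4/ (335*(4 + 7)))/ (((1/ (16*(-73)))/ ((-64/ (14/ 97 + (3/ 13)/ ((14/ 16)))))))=-1287999684608/ 6636685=-194072.75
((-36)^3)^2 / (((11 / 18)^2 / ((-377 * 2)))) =-531779217555456 / 121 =-4394869566574.02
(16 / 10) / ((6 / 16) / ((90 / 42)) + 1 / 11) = 704 / 117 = 6.02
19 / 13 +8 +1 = 136 / 13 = 10.46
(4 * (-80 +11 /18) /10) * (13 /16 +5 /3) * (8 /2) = -314.91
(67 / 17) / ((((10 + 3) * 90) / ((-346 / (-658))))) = 0.00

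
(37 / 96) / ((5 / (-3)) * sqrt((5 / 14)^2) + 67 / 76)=4921 / 3656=1.35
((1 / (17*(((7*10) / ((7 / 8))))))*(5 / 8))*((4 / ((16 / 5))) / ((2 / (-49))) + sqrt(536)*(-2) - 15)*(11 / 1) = -11*sqrt(134) / 544 - 4015 / 17408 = -0.46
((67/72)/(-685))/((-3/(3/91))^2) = -67/408418920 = -0.00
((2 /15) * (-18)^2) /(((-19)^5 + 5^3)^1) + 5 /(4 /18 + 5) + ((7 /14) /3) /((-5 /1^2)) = 322613321 /349112334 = 0.92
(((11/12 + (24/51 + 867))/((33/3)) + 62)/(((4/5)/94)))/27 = 74325565/121176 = 613.37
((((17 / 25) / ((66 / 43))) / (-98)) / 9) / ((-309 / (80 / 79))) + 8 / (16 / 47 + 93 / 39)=192942113444 / 65721857355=2.94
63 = 63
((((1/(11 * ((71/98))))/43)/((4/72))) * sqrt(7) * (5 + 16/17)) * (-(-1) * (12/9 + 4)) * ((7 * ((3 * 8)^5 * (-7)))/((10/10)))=-370741302263808 * sqrt(7)/570911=-1718112431.76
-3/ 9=-1/ 3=-0.33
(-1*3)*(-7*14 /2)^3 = 352947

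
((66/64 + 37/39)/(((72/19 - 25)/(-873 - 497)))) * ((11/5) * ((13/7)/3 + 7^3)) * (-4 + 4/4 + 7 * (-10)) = -332767543427/47151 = -7057486.45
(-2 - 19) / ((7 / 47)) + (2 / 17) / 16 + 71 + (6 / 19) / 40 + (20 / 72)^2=-69.91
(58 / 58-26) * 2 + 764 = 714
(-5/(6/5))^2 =625/36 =17.36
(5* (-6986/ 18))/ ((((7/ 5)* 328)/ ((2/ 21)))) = -12475/ 30996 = -0.40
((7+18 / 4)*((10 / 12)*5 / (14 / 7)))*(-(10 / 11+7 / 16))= -45425 / 1408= -32.26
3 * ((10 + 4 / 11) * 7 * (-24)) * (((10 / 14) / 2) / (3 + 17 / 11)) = -2052 / 5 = -410.40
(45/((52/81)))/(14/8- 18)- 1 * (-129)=21072/169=124.69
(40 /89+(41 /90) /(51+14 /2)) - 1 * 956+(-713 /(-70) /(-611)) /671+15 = -1254009457769531 /1333282810860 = -940.54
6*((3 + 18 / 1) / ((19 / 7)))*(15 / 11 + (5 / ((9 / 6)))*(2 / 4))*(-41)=-1205400 / 209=-5767.46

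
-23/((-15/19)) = 437/15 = 29.13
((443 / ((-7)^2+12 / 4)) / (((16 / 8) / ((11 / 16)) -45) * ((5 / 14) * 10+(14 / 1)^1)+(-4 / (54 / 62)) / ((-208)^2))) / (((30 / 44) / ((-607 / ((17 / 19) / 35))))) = 113413122766944 / 282725856835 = 401.14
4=4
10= 10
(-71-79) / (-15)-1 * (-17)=27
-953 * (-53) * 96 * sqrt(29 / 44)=2424432 * sqrt(319) / 11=3936521.83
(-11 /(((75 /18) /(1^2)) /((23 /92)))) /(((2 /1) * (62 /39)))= -1287 /6200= -0.21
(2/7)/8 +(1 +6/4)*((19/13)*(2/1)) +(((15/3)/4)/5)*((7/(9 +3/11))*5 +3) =335527/37128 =9.04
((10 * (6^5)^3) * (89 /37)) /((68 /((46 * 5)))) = 38253921439867.73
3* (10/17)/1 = 30/17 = 1.76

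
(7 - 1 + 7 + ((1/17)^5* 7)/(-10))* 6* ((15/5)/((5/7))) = 327.60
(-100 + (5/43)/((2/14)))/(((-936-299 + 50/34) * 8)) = 14501/1442736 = 0.01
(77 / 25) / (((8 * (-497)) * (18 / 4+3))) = -11 / 106500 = -0.00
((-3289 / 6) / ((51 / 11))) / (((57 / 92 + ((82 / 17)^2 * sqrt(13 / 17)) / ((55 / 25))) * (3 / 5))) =1597787618571430 / 1114303201004223 - 4812952079821600 * sqrt(221) / 3342909603012669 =-19.97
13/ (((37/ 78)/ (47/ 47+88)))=90246/ 37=2439.08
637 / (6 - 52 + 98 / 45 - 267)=-28665 / 13987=-2.05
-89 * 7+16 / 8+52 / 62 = -19225 / 31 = -620.16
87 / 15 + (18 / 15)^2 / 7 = 1051 / 175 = 6.01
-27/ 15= -9/ 5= -1.80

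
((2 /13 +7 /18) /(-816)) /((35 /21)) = -127 /318240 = -0.00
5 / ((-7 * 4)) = -5 / 28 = -0.18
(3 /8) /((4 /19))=57 /32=1.78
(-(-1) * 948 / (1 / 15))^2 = 202208400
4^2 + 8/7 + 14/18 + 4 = 1381/63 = 21.92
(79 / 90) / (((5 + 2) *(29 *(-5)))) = -79 / 91350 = -0.00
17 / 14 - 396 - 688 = -15159 / 14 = -1082.79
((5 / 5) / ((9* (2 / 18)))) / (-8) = -1 / 8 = -0.12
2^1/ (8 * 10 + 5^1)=2/ 85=0.02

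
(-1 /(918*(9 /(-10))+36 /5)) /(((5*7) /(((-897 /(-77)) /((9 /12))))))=92 /169785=0.00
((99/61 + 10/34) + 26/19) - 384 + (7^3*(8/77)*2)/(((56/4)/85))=11272882/216733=52.01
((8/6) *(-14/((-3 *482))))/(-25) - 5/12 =-90487/216900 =-0.42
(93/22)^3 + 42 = 1251573/10648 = 117.54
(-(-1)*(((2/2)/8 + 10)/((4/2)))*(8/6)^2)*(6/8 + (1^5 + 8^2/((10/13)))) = 15291/20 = 764.55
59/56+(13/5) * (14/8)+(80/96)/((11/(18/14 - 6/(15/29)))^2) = 6.34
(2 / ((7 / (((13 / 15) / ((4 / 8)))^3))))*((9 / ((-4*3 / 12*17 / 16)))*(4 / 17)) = -2249728 / 758625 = -2.97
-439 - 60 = -499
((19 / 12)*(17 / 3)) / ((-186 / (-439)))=141797 / 6696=21.18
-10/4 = -5/2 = -2.50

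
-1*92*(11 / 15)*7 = -7084 / 15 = -472.27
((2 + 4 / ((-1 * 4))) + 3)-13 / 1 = -9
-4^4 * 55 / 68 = -3520 / 17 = -207.06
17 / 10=1.70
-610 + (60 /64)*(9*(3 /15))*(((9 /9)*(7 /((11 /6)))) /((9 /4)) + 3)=-105965 /176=-602.07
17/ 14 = 1.21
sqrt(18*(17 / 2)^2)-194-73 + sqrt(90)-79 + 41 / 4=-1343 / 4 + 3*sqrt(10) + 51*sqrt(2) / 2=-290.20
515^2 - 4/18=2387023/9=265224.78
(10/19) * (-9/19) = -90/361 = -0.25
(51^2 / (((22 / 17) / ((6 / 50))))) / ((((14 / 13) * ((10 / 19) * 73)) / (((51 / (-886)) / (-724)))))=1671004647 / 3605669144000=0.00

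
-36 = -36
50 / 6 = 25 / 3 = 8.33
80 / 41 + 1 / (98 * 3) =23561 / 12054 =1.95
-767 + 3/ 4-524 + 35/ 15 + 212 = -12911/ 12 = -1075.92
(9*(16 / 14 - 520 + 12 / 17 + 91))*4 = -1829916 / 119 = -15377.45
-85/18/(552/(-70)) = 2975/4968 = 0.60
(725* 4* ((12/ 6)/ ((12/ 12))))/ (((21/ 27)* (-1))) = -52200/ 7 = -7457.14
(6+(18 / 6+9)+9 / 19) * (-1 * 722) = -13338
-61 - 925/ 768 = -47773/ 768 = -62.20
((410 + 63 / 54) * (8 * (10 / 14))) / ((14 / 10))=246700 / 147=1678.23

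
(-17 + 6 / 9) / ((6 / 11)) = -539 / 18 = -29.94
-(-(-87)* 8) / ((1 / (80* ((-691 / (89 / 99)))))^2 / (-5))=104228311410432000 / 7921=13158478905495.77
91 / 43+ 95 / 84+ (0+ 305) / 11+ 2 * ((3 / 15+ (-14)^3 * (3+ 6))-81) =-9838164781 / 198660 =-49522.63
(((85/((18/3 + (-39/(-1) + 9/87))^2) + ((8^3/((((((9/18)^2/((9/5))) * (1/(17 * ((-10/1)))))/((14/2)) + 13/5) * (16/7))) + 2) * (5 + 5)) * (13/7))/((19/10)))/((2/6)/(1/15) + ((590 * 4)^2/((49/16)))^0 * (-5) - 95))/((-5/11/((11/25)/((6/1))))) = 52850478391500053/36114807773948400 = 1.46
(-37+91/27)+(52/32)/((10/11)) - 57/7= -604573/15120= -39.98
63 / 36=7 / 4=1.75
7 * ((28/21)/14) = 0.67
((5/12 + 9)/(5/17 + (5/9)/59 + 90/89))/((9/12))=10087171/1056290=9.55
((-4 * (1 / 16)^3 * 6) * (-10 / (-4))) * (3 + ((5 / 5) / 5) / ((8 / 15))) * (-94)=19035 / 4096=4.65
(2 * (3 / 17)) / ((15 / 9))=18 / 85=0.21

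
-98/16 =-49/8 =-6.12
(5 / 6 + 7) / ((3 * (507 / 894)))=7003 / 1521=4.60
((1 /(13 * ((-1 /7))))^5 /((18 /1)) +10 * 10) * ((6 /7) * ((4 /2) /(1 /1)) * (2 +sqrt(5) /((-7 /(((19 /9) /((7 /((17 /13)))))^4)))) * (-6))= -5346484744 /2599051 +29097014171980291652 * sqrt(5) /8185560987322279197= -2049.14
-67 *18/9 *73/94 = -4891/47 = -104.06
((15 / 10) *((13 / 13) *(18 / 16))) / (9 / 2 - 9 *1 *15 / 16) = -3 / 7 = -0.43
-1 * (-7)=7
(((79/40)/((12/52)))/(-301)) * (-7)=1027/5160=0.20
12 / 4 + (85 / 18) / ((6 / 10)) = 587 / 54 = 10.87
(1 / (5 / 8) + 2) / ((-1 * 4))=-9 / 10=-0.90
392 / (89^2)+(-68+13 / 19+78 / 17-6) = -175711663 / 2558483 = -68.68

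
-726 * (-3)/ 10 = 1089/ 5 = 217.80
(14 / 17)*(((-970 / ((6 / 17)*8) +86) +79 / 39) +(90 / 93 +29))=-185.75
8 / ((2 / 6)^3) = 216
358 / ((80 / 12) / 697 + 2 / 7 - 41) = -5240046 / 595795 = -8.80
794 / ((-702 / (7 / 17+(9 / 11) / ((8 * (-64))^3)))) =-4102901666491 / 8809649012736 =-0.47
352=352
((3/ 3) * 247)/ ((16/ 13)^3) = 542659/ 4096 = 132.49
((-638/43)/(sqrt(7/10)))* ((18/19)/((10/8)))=-45936* sqrt(70)/28595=-13.44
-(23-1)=-22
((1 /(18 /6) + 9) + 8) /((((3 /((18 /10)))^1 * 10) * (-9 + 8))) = -26 /25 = -1.04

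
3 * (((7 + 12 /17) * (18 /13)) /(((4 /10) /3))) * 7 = 371385 /221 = 1680.48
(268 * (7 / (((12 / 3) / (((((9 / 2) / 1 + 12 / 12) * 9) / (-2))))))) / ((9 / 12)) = -15477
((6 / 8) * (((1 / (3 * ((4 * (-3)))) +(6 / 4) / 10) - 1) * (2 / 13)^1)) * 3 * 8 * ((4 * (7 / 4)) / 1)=-1106 / 65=-17.02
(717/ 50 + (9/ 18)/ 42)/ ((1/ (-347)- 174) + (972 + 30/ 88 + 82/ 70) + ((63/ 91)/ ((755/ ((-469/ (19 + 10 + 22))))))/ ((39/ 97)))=49907242162349/ 2780137269335715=0.02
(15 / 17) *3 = 45 / 17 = 2.65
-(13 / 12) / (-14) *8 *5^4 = 8125 / 21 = 386.90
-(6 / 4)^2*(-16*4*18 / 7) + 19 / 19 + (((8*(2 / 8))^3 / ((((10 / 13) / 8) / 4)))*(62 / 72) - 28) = 198407 / 315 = 629.86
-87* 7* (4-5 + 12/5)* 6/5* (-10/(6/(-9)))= -76734/5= -15346.80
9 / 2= 4.50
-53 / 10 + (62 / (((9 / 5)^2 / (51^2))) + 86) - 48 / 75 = 22433527 / 450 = 49852.28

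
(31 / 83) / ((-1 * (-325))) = 31 / 26975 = 0.00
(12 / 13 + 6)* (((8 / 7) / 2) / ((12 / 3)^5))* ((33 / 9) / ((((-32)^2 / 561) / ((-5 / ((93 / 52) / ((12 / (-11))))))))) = 42075 / 1777664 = 0.02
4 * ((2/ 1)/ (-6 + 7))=8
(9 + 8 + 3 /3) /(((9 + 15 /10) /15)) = 180 /7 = 25.71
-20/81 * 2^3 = -160/81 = -1.98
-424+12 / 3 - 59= -479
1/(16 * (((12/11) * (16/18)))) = 33/512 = 0.06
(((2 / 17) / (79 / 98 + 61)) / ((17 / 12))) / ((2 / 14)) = 5488 / 583491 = 0.01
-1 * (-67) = 67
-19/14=-1.36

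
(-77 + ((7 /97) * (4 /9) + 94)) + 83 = 87328 /873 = 100.03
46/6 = 23/3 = 7.67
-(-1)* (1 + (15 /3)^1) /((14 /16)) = 6.86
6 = 6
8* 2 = 16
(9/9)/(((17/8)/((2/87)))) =16/1479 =0.01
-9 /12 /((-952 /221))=39 /224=0.17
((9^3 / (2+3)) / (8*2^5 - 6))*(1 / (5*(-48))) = -243 / 100000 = -0.00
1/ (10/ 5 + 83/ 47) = 47/ 177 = 0.27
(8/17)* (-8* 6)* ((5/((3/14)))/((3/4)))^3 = -2809856000/4131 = -680187.85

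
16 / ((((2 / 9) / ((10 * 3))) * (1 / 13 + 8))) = 1872 / 7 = 267.43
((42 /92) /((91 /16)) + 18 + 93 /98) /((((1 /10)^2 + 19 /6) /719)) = 60136620750 /13962403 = 4307.04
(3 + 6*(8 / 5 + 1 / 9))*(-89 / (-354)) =17711 / 5310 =3.34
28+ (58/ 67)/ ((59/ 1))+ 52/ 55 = 6296366/ 217415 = 28.96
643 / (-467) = -643 / 467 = -1.38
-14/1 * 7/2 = -49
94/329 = 2/7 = 0.29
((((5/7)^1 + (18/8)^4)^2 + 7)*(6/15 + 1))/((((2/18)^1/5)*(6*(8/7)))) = 6752939091/1048576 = 6440.10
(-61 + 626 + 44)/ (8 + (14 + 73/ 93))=56637/ 2119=26.73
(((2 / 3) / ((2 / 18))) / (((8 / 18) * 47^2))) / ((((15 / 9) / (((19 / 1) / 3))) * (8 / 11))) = 5643 / 176720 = 0.03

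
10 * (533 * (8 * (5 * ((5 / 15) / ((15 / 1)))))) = 42640 / 9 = 4737.78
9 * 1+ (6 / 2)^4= 90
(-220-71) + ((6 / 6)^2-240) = -530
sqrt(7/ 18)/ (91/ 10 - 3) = 5* sqrt(14)/ 183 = 0.10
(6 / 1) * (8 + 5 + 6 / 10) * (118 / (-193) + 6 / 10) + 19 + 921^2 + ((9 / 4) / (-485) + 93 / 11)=848267.52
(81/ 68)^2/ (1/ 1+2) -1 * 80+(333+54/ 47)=55336469/ 217328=254.62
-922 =-922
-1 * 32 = -32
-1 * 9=-9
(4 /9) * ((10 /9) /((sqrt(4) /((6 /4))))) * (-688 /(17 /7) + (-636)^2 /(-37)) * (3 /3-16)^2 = -1763656000 /1887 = -934634.87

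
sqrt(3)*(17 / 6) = 17*sqrt(3) / 6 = 4.91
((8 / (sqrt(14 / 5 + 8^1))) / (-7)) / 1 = -4* sqrt(30) / 63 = -0.35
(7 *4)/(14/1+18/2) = 1.22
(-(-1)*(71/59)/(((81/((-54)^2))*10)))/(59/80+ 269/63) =1288224/1488983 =0.87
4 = 4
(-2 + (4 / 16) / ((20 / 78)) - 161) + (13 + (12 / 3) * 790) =120439 / 40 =3010.98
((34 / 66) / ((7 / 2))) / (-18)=-17 / 2079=-0.01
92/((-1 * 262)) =-46/131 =-0.35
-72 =-72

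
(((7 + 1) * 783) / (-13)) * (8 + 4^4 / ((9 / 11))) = -2010048 / 13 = -154619.08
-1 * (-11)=11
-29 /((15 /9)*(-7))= 87 /35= 2.49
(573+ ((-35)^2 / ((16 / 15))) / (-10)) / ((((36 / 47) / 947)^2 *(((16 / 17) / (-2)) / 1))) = -6095694176237 / 4096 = -1488206586.00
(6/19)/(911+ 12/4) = 3/8683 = 0.00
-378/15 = -126/5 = -25.20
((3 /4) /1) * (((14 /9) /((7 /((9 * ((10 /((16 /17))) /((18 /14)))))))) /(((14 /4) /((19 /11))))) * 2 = 1615 /132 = 12.23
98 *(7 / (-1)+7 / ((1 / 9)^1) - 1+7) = 6076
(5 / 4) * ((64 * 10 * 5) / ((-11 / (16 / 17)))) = -64000 / 187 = -342.25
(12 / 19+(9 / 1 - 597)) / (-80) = 279 / 38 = 7.34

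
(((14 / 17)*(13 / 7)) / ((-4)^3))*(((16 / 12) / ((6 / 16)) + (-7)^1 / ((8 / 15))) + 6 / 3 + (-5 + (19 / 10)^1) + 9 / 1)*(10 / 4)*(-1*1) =-7813 / 78336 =-0.10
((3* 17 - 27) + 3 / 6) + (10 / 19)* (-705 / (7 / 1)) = -7583 / 266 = -28.51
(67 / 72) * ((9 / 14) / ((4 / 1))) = 67 / 448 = 0.15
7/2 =3.50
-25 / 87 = -0.29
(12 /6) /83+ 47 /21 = 3943 /1743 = 2.26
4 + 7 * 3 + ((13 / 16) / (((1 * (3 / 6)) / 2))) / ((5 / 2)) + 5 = 313 / 10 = 31.30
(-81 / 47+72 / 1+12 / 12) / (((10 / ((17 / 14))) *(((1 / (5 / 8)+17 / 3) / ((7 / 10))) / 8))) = 34170 / 5123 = 6.67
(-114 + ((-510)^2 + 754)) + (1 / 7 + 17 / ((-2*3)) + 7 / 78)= 71181310 / 273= 260737.40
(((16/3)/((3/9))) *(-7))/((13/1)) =-112/13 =-8.62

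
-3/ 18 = -1/ 6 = -0.17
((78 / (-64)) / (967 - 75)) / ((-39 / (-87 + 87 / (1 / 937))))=10179 / 3568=2.85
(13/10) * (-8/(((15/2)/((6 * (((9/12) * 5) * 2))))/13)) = -4056/5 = -811.20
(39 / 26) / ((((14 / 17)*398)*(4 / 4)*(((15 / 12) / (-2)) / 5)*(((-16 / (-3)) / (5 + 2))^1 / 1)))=-153 / 3184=-0.05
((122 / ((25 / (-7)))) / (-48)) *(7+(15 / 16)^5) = 3458446789 / 629145600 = 5.50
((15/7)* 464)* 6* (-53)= -2213280/7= -316182.86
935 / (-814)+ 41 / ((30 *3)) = -1154 / 1665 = -0.69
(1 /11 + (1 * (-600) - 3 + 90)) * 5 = -28210 /11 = -2564.55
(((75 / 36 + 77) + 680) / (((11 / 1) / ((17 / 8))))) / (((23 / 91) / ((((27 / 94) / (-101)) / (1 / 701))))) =-88904049507 / 76863424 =-1156.65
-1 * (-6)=6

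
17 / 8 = 2.12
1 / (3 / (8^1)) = 8 / 3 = 2.67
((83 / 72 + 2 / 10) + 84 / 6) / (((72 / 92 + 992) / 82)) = 1.27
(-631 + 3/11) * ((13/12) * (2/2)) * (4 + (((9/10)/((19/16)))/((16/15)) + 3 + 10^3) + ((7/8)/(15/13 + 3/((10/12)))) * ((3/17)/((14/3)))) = -24190574173753/35132064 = -688561.14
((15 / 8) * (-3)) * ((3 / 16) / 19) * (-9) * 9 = 4.50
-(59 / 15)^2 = -3481 / 225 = -15.47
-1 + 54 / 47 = 7 / 47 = 0.15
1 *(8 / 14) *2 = 8 / 7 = 1.14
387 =387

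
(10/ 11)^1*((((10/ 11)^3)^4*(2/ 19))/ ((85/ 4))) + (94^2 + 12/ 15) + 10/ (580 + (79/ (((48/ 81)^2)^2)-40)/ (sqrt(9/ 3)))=1372182636614622826803801346229592808/ 155279993568102047125270461271435-25796541808640*sqrt(3)/ 2785082540087999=8836.81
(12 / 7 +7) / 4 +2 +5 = 257 / 28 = 9.18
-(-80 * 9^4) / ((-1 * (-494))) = 262440 / 247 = 1062.51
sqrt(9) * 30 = 90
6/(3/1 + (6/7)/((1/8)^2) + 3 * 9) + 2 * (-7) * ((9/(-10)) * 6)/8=18851/1980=9.52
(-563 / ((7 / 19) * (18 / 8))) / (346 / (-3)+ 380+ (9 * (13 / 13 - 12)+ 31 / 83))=-4.09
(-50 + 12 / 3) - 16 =-62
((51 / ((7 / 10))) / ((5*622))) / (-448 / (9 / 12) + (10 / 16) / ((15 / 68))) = -102 / 2588453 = -0.00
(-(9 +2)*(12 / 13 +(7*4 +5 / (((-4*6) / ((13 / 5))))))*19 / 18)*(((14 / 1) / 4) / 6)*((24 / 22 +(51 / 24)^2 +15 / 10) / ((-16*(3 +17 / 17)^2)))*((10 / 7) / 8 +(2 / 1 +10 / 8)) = 18.30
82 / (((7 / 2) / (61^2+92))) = 89333.14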